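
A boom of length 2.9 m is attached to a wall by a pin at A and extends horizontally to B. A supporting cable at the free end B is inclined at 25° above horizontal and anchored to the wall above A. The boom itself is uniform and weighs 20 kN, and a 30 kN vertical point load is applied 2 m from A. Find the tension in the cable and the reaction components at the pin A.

ΣM about A: T·sin25°·2.9 − 20·1.45 − 30·2 = 0 → T = 89/(2.9·0.422618) = 72.618 ≈ 72.62 kN.
ΣF_x = 0: A_x − T·cos25° = 0 → A_x = 72.618 × 0.906308 = 65.81 kN.
ΣF_y = 0: A_y + T·sin25° − 20 − 30 = 0 → A_y = 50 − 72.618 × 0.422618 = 19.31 kN.

T = 72.62 kN, A_x = 65.81 kN, A_y = 19.31 kN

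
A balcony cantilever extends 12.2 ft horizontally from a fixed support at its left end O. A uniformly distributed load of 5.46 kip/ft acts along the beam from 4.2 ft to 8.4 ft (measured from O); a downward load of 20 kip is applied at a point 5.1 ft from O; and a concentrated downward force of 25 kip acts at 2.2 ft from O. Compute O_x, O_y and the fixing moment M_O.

Resultant of the distributed load: 5.46 × 4.2 = 22.932 kip at 6.3 ft from O.
ΣF_x = 0: O_x = 0.
ΣF_y = 0: O_y − 5.46·4.2 − 20 − 25 = 0 → O_y = 67.93 kip.
ΣM about O: M_O − (5.46·4.2)·6.3 − 20·5.1 − 25·2.2 = 0 → M_O = 301.5 kip·ft.

O_x = 0, O_y = 67.93 kip, M_O = 301.5 kip·ft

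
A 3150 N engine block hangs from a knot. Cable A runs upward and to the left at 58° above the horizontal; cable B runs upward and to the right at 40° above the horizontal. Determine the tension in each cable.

T_A = 2437 N, T_B = 1686 N

ΣF_x = 0: −T_A·cos58° + T_B·cos40° = 0 → T_B = 0.69176·T_A.
ΣF_y = 0: T_A·sin58° + T_B·sin40° = 3150.
Substitute: T_A·(0.848048 + 0.69176·0.642788) = 3150 → T_A = 2436.75 ≈ 2437 N.
Then T_B = 0.69176 × 2436.75 = 1686 N.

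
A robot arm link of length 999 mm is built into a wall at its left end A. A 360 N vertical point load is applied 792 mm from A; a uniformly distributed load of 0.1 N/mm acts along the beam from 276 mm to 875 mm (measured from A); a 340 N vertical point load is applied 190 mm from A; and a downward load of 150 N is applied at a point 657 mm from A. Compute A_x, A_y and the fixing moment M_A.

A_x = 0, A_y = 909.9 N, M_A = 482700 N·mm

Resultant of the distributed load: 0.1 × 599 = 59.9 N at 575.5 mm from A.
ΣF_x = 0: A_x = 0.
ΣF_y = 0: A_y − 360 − 0.1·599 − 340 − 150 = 0 → A_y = 909.9 N.
ΣM about A: M_A − 360·792 − (0.1·599)·575.5 − 340·190 − 150·657 = 0 → M_A = 482700 N·mm.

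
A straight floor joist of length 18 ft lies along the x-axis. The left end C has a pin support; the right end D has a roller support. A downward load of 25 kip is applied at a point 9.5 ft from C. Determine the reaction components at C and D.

Taking moments about C: D_y·18 − 25·9.5 = 0 → D_y = 237.5/18 = 13.1944 ≈ 13.19 kip.
ΣF_y = 0: C_y + 13.1944 − 25 = 0 → C_y = 11.81 kip.
ΣF_x = 0: no horizontal applied forces, so C_x = 0.

C_x = 0, C_y = 11.81 kip, D_y = 13.19 kip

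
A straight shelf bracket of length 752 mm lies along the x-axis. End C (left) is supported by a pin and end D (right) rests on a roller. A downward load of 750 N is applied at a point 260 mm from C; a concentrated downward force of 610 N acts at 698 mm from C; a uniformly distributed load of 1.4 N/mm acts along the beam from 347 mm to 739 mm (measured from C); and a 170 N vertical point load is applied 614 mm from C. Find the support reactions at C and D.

Resultant of the distributed load: 1.4 × 392 = 548.8 N at 543 mm from C.
ΣM about C: D_y·752 − 750·260 − 610·698 − (1.4·392)·543 − 170·614 = 0 → D_y = 1023158.4/752 = 1360.58 ≈ 1361 N.
ΣF_y = 0: C_y + 1360.58 − 750 − 610 − 1.4·392 − 170 = 0 → C_y = 718.2 N.
ΣF_x = 0: no horizontal applied forces, so C_x = 0.

C_x = 0, C_y = 718.2 N, D_y = 1361 N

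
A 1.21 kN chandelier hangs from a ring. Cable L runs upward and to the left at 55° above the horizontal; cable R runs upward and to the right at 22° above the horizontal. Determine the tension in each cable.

ΣF_x = 0: −T_L·cos55° + T_R·cos22° = 0 → T_R = 0.618622·T_L.
ΣF_y = 0: T_L·sin55° + T_R·sin22° = 1.21.
Substitute: T_L·(0.819152 + 0.618622·0.374607) = 1.21 → T_L = 1.1514 ≈ 1.151 kN.
Then T_R = 0.618622 × 1.1514 = 0.7123 kN.

T_L = 1.151 kN, T_R = 0.7123 kN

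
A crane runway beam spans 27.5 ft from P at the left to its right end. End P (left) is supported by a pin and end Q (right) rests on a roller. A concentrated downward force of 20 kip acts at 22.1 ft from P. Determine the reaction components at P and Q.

P_x = 0, P_y = 3.927 kip, Q_y = 16.07 kip

Taking moments about P: Q_y·27.5 − 20·22.1 = 0 → Q_y = 442/27.5 = 16.0727 ≈ 16.07 kip.
ΣF_y = 0: P_y + 16.0727 − 20 = 0 → P_y = 3.927 kip.
ΣF_x = 0: no horizontal applied forces, so P_x = 0.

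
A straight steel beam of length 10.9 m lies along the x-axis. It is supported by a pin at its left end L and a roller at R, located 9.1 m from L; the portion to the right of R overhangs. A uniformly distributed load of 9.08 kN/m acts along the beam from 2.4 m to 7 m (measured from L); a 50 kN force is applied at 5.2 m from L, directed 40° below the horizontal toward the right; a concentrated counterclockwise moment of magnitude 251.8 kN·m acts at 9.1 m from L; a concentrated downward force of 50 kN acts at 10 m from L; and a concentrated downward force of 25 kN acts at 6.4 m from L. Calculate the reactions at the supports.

Resultant of the distributed load: 9.08 × 4.6 = 41.768 kN at 4.7 m from L.
ΣM about L: R_y·9.1 − (9.08·4.6)·4.7 − 50·sin40°·5.2 + 251.8 − 50·10 − 25·6.4 = 0 → R_y = 771.634/9.1 = 84.7949 ≈ 84.79 kN.
ΣF_y = 0: L_y + 84.7949 − 9.08·4.6 − 50·sin40° − 50 − 25 = 0 → L_y = 64.11 kN.
ΣF_x = 0: L_x + 50·cos40° = 0 → L_x = -38.30 kN.

L_x = -38.30 kN, L_y = 64.11 kN, R_y = 84.79 kN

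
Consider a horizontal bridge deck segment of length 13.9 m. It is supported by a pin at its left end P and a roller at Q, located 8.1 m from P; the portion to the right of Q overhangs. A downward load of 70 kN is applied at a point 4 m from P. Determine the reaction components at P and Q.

P_x = 0, P_y = 35.43 kN, Q_y = 34.57 kN

Taking moments about P: Q_y·8.1 − 70·4 = 0 → Q_y = 280/8.1 = 34.5679 ≈ 34.57 kN.
ΣF_y = 0: P_y + 34.5679 − 70 = 0 → P_y = 35.43 kN.
ΣF_x = 0: no horizontal applied forces, so P_x = 0.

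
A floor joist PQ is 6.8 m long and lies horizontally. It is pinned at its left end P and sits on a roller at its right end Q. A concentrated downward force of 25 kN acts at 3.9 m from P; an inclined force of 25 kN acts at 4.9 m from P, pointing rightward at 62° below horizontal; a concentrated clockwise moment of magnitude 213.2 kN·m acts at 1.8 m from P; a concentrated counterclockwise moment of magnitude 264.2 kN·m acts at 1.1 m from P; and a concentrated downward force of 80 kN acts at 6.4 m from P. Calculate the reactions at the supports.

P_x = -11.74 kN, P_y = 29.04 kN, Q_y = 98.04 kN

ΣM about P: Q_y·6.8 − 25·3.9 − 25·sin62°·4.9 − 213.2 + 264.2 − 80·6.4 = 0 → Q_y = 666.661/6.8 = 98.0384 ≈ 98.04 kN.
ΣF_y = 0: P_y + 98.0384 − 25 − 25·sin62° − 80 = 0 → P_y = 29.04 kN.
ΣF_x = 0: P_x + 25·cos62° = 0 → P_x = -11.74 kN.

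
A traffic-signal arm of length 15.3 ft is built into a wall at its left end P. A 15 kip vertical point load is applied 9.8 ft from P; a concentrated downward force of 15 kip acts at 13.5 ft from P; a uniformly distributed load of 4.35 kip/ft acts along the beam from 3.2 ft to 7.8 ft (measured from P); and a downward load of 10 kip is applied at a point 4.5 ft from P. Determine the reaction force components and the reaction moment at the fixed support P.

P_x = 0, P_y = 60.01 kip, M_P = 504.6 kip·ft

Resultant of the distributed load: 4.35 × 4.6 = 20.01 kip at 5.5 ft from P.
ΣF_x = 0: P_x = 0.
ΣF_y = 0: P_y − 15 − 15 − 4.35·4.6 − 10 = 0 → P_y = 60.01 kip.
ΣM about P: M_P − 15·9.8 − 15·13.5 − (4.35·4.6)·5.5 − 10·4.5 = 0 → M_P = 504.6 kip·ft.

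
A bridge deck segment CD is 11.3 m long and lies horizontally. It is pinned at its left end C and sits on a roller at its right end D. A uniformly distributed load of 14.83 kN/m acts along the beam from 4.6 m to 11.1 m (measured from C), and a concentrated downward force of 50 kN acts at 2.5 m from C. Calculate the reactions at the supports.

C_x = 0, C_y = 68.37 kN, D_y = 78.03 kN

Resultant of the distributed load: 14.83 × 6.5 = 96.395 kN at 7.85 m from C.
Taking moments about C: D_y·11.3 − (14.83·6.5)·7.85 − 50·2.5 = 0 → D_y = 881.70075/11.3 = 78.0266 ≈ 78.03 kN.
ΣF_y = 0: C_y + 78.0266 − 14.83·6.5 − 50 = 0 → C_y = 68.37 kN.
ΣF_x = 0: no horizontal applied forces, so C_x = 0.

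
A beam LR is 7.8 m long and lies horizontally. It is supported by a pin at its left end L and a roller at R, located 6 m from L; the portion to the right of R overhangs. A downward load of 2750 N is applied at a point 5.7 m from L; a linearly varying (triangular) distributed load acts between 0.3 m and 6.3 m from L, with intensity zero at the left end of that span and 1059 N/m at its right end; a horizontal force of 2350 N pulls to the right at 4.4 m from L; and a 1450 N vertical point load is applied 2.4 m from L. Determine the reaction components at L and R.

Resultant of the triangular load: ½ × 1059 × 6 = 3177 N, acting at 4.3 m from L (one-third of the span from the peak).
Moments about L: R_y·6 − 2750·5.7 − (½·1059·6)·4.3 − 1450·2.4 = 0 → R_y = 32816.1/6 = 5469.35 ≈ 5469 N.
ΣF_y = 0: L_y + 5469.35 − 2750 − ½·1059·6 − 1450 = 0 → L_y = 1908 N.
ΣF_x = 0: L_x + 2350 = 0 → L_x = -2350 N.

L_x = -2350 N, L_y = 1908 N, R_y = 5469 N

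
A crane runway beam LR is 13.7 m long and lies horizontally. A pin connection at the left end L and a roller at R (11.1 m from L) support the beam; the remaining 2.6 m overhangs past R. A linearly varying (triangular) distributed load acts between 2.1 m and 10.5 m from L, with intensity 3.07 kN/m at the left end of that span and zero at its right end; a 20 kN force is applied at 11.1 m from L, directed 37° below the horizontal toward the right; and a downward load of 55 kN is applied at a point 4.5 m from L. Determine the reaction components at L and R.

Resultant of the triangular load: ½ × 3.07 × 8.4 = 12.894 kN, acting at 4.9 m from L (one-third of the span from the peak).
ΣM about L: R_y·11.1 − (½·3.07·8.4)·4.9 − 20·sin37°·11.1 − 55·4.5 = 0 → R_y = 444.284/11.1 = 40.0256 ≈ 40.03 kN.
ΣF_y = 0: L_y + 40.0256 − ½·3.07·8.4 − 20·sin37° − 55 = 0 → L_y = 39.90 kN.
ΣF_x = 0: L_x + 20·cos37° = 0 → L_x = -15.97 kN.

L_x = -15.97 kN, L_y = 39.90 kN, R_y = 40.03 kN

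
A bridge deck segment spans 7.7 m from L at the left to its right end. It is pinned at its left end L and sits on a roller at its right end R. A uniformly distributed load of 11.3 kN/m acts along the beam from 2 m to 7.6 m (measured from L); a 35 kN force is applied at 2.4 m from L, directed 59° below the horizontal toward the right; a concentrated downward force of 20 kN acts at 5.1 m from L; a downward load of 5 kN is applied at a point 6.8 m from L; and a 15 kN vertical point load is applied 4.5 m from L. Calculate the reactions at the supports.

L_x = -18.03 kN, L_y = 58.05 kN, R_y = 75.23 kN

Resultant of the distributed load: 11.3 × 5.6 = 63.28 kN at 4.8 m from L.
Taking moments about L: R_y·7.7 − (11.3·5.6)·4.8 − 35·sin59°·2.4 − 20·5.1 − 5·6.8 − 15·4.5 = 0 → R_y = 579.246/7.7 = 75.2268 ≈ 75.23 kN.
ΣF_y = 0: L_y + 75.2268 − 11.3·5.6 − 35·sin59° − 20 − 5 − 15 = 0 → L_y = 58.05 kN.
ΣF_x = 0: L_x + 35·cos59° = 0 → L_x = -18.03 kN.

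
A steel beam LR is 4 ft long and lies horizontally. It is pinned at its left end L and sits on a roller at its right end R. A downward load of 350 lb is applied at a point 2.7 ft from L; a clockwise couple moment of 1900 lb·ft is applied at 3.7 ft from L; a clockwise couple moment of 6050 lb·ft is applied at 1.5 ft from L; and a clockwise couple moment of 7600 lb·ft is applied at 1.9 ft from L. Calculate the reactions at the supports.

L_x = 0, L_y = -3774 lb, R_y = 4124 lb

Taking moments about L: R_y·4 − 350·2.7 − 1900 − 6050 − 7600 = 0 → R_y = 16495/4 = 4123.75 ≈ 4124 lb.
ΣF_y = 0: L_y + 4123.75 − 350 = 0 → L_y = -3774 lb.
ΣF_x = 0: no horizontal applied forces, so L_x = 0.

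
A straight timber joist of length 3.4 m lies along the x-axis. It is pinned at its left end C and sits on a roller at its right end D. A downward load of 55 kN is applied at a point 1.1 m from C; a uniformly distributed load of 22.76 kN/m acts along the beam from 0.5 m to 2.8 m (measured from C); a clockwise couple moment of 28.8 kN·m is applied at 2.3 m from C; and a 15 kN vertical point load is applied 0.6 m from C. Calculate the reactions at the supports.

Resultant of the distributed load: 22.76 × 2.3 = 52.348 kN at 1.65 m from C.
Taking moments about C: D_y·3.4 − 55·1.1 − (22.76·2.3)·1.65 − 28.8 − 15·0.6 = 0 → D_y = 184.6742/3.4 = 54.3159 ≈ 54.32 kN.
ΣF_y = 0: C_y + 54.3159 − 55 − 22.76·2.3 − 15 = 0 → C_y = 68.03 kN.
ΣF_x = 0: no horizontal applied forces, so C_x = 0.

C_x = 0, C_y = 68.03 kN, D_y = 54.32 kN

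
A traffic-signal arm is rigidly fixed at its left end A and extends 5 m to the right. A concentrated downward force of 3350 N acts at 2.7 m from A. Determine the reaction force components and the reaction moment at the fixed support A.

ΣF_x = 0: A_x = 0.
ΣF_y = 0: A_y − 3350 = 0 → A_y = 3350 N.
ΣM about A: M_A − 3350·2.7 = 0 → M_A = 9045 N·m.

A_x = 0, A_y = 3350 N, M_A = 9045 N·m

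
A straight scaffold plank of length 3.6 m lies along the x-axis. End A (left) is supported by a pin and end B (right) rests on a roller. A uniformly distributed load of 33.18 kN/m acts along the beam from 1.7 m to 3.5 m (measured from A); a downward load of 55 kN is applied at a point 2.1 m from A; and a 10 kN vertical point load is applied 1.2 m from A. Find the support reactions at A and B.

Resultant of the distributed load: 33.18 × 1.8 = 59.724 kN at 2.6 m from A.
Moments about A: B_y·3.6 − (33.18·1.8)·2.6 − 55·2.1 − 10·1.2 = 0 → B_y = 282.7824/3.6 = 78.5507 ≈ 78.55 kN.
ΣF_y = 0: A_y + 78.5507 − 33.18·1.8 − 55 − 10 = 0 → A_y = 46.17 kN.
ΣF_x = 0: no horizontal applied forces, so A_x = 0.

A_x = 0, A_y = 46.17 kN, B_y = 78.55 kN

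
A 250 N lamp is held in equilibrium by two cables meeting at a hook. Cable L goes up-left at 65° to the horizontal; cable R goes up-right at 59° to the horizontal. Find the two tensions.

ΣF_x = 0: −T_L·cos65° + T_R·cos59° = 0 → T_R = 0.820557·T_L.
ΣF_y = 0: T_L·sin65° + T_R·sin59° = 250.
Substitute: T_L·(0.906308 + 0.820557·0.857167) = 250 → T_L = 155.312 ≈ 155.3 N.
Then T_R = 0.820557 × 155.312 = 127.4 N.

T_L = 155.3 N, T_R = 127.4 N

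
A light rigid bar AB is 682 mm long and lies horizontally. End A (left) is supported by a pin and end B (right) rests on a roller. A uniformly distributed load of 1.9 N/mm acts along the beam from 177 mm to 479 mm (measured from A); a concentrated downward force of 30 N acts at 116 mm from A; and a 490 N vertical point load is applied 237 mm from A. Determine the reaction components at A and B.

Resultant of the distributed load: 1.9 × 302 = 573.8 N at 328 mm from A.
Taking moments about A: B_y·682 − (1.9·302)·328 − 30·116 − 490·237 = 0 → B_y = 307816.4/682 = 451.344 ≈ 451.3 N.
ΣF_y = 0: A_y + 451.344 − 1.9·302 − 30 − 490 = 0 → A_y = 642.5 N.
ΣF_x = 0: no horizontal applied forces, so A_x = 0.

A_x = 0, A_y = 642.5 N, B_y = 451.3 N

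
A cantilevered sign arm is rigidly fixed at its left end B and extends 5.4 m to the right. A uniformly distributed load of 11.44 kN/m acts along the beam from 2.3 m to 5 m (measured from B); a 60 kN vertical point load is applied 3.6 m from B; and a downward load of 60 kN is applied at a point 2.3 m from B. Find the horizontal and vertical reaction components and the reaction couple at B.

B_x = 0, B_y = 150.9 kN, M_B = 466.7 kN·m

Resultant of the distributed load: 11.44 × 2.7 = 30.888 kN at 3.65 m from B.
ΣF_x = 0: B_x = 0.
ΣF_y = 0: B_y − 11.44·2.7 − 60 − 60 = 0 → B_y = 150.9 kN.
ΣM about B: M_B − (11.44·2.7)·3.65 − 60·3.6 − 60·2.3 = 0 → M_B = 466.7 kN·m.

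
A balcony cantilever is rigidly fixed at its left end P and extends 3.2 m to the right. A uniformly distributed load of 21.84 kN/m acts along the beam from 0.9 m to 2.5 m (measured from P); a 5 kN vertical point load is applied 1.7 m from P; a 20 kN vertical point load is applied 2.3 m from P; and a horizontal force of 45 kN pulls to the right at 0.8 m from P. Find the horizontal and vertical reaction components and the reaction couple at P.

P_x = -45.00 kN, P_y = 59.94 kN, M_P = 113.9 kN·m

Resultant of the distributed load: 21.84 × 1.6 = 34.944 kN at 1.7 m from P.
ΣF_x = 0: P_x + 45 = 0 → P_x = -45.00 kN.
ΣF_y = 0: P_y − 21.84·1.6 − 5 − 20 = 0 → P_y = 59.94 kN.
ΣM about P: M_P − (21.84·1.6)·1.7 − 5·1.7 − 20·2.3 = 0 → M_P = 113.9 kN·m.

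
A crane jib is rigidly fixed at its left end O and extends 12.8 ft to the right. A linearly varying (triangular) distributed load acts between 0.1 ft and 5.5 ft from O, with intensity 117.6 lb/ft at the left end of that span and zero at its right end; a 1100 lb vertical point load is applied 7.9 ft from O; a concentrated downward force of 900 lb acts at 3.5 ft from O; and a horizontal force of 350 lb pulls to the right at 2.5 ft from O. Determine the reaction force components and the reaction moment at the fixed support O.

Resultant of the triangular load: ½ × 117.6 × 5.4 = 317.52 lb, acting at 1.9 ft from O (one-third of the span from the peak).
ΣF_x = 0: O_x + 350 = 0 → O_x = -350.0 lb.
ΣF_y = 0: O_y − ½·117.6·5.4 − 1100 − 900 = 0 → O_y = 2318 lb.
ΣM about O: M_O − (½·117.6·5.4)·1.9 − 1100·7.9 − 900·3.5 = 0 → M_O = 12440 lb·ft.

O_x = -350.0 lb, O_y = 2318 lb, M_O = 12440 lb·ft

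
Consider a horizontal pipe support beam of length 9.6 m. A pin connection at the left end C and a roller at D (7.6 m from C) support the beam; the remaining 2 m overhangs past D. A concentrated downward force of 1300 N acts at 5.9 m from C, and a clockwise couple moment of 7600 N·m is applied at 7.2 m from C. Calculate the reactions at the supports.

Taking moments about C: D_y·7.6 − 1300·5.9 − 7600 = 0 → D_y = 15270/7.6 = 2009.21 ≈ 2009 N.
ΣF_y = 0: C_y + 2009.21 − 1300 = 0 → C_y = -709.2 N.
ΣF_x = 0: no horizontal applied forces, so C_x = 0.

C_x = 0, C_y = -709.2 N, D_y = 2009 N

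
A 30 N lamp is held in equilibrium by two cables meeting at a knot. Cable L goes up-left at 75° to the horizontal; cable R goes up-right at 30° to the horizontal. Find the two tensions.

T_L = 26.90 N, T_R = 8.038 N

ΣF_x = 0: −T_L·cos75° + T_R·cos30° = 0 → T_R = 0.298858·T_L.
ΣF_y = 0: T_L·sin75° + T_R·sin30° = 30.
Substitute: T_L·(0.965926 + 0.298858·0.5) = 30 → T_L = 26.8973 ≈ 26.90 N.
Then T_R = 0.298858 × 26.8973 = 8.038 N.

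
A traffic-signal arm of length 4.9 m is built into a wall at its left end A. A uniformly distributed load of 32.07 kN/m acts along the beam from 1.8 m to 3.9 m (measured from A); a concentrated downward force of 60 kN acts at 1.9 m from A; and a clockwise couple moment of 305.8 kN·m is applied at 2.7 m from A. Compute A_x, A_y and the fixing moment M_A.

Resultant of the distributed load: 32.07 × 2.1 = 67.347 kN at 2.85 m from A.
ΣF_x = 0: A_x = 0.
ΣF_y = 0: A_y − 32.07·2.1 − 60 = 0 → A_y = 127.3 kN.
ΣM about A: M_A − (32.07·2.1)·2.85 − 60·1.9 − 305.8 = 0 → M_A = 611.7 kN·m.

A_x = 0, A_y = 127.3 kN, M_A = 611.7 kN·m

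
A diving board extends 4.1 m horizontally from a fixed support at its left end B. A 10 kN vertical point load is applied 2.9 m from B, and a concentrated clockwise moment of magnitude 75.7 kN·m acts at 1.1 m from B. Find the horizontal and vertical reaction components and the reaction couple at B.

ΣF_x = 0: B_x = 0.
ΣF_y = 0: B_y − 10 = 0 → B_y = 10.00 kN.
ΣM about B: M_B − 10·2.9 − 75.7 = 0 → M_B = 104.7 kN·m.

B_x = 0, B_y = 10.00 kN, M_B = 104.7 kN·m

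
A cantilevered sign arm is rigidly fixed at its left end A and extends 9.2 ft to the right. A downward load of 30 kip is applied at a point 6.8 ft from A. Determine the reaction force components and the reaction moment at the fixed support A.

A_x = 0, A_y = 30.00 kip, M_A = 204.0 kip·ft

ΣF_x = 0: A_x = 0.
ΣF_y = 0: A_y − 30 = 0 → A_y = 30.00 kip.
ΣM about A: M_A − 30·6.8 = 0 → M_A = 204.0 kip·ft.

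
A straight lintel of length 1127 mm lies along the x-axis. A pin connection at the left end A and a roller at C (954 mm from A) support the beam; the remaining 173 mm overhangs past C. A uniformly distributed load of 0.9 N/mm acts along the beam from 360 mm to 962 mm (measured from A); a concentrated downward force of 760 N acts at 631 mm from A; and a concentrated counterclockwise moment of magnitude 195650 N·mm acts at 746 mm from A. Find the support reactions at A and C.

A_x = 0, A_y = 628.8 N, C_y = 673.0 N

Resultant of the distributed load: 0.9 × 602 = 541.8 N at 661 mm from A.
Taking moments about A: C_y·954 − (0.9·602)·661 − 760·631 + 195650 = 0 → C_y = 642039.8/954 = 672.998 ≈ 673.0 N.
ΣF_y = 0: A_y + 672.998 − 0.9·602 − 760 = 0 → A_y = 628.8 N.
ΣF_x = 0: no horizontal applied forces, so A_x = 0.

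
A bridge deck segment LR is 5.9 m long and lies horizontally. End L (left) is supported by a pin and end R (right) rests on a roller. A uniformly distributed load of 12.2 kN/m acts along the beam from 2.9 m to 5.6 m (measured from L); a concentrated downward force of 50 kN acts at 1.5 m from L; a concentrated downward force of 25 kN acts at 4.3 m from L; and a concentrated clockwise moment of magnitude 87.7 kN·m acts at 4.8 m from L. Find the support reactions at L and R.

Resultant of the distributed load: 12.2 × 2.7 = 32.94 kN at 4.25 m from L.
Moments about L: R_y·5.9 − (12.2·2.7)·4.25 − 50·1.5 − 25·4.3 − 87.7 = 0 → R_y = 410.195/5.9 = 69.5246 ≈ 69.52 kN.
ΣF_y = 0: L_y + 69.5246 − 12.2·2.7 − 50 − 25 = 0 → L_y = 38.42 kN.
ΣF_x = 0: no horizontal applied forces, so L_x = 0.

L_x = 0, L_y = 38.42 kN, R_y = 69.52 kN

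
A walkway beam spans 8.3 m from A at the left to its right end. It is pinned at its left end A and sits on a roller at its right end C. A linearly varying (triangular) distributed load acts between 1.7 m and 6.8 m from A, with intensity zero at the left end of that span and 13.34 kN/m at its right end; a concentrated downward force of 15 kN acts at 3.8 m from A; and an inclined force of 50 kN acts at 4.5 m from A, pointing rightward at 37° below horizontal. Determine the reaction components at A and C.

A_x = -39.93 kN, A_y = 35.02 kN, C_y = 44.08 kN

Resultant of the triangular load: ½ × 13.34 × 5.1 = 34.017 kN, acting at 5.1 m from A (one-third of the span from the peak).
ΣM about A: C_y·8.3 − (½·13.34·5.1)·5.1 − 15·3.8 − 50·sin37°·4.5 = 0 → C_y = 365.895/8.3 = 44.0837 ≈ 44.08 kN.
ΣF_y = 0: A_y + 44.0837 − ½·13.34·5.1 − 15 − 50·sin37° = 0 → A_y = 35.02 kN.
ΣF_x = 0: A_x + 50·cos37° = 0 → A_x = -39.93 kN.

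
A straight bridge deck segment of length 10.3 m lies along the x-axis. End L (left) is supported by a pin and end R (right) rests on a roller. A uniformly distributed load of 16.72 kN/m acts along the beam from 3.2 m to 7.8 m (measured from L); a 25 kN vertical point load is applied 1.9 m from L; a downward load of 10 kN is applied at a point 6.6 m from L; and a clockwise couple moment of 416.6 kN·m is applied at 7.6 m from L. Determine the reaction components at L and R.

Resultant of the distributed load: 16.72 × 4.6 = 76.912 kN at 5.5 m from L.
Taking moments about L: R_y·10.3 − (16.72·4.6)·5.5 − 25·1.9 − 10·6.6 − 416.6 = 0 → R_y = 953.116/10.3 = 92.5355 ≈ 92.54 kN.
ΣF_y = 0: L_y + 92.5355 − 16.72·4.6 − 25 − 10 = 0 → L_y = 19.38 kN.
ΣF_x = 0: no horizontal applied forces, so L_x = 0.

L_x = 0, L_y = 19.38 kN, R_y = 92.54 kN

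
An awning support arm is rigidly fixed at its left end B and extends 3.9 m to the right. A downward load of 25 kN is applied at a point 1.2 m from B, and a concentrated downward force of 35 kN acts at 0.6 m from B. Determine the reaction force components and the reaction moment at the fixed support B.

B_x = 0, B_y = 60.00 kN, M_B = 51.00 kN·m

ΣF_x = 0: B_x = 0.
ΣF_y = 0: B_y − 25 − 35 = 0 → B_y = 60.00 kN.
ΣM about B: M_B − 25·1.2 − 35·0.6 = 0 → M_B = 51.00 kN·m.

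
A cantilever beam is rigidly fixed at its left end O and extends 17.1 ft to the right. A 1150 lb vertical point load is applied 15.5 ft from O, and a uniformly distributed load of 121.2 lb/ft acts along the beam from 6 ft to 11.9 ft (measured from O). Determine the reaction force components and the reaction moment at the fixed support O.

Resultant of the distributed load: 121.2 × 5.9 = 715.08 lb at 8.95 ft from O.
ΣF_x = 0: O_x = 0.
ΣF_y = 0: O_y − 1150 − 121.2·5.9 = 0 → O_y = 1865 lb.
ΣM about O: M_O − 1150·15.5 − (121.2·5.9)·8.95 = 0 → M_O = 24220 lb·ft.

O_x = 0, O_y = 1865 lb, M_O = 24220 lb·ft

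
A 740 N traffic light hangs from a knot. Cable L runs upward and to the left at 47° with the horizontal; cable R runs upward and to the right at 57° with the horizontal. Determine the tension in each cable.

T_L = 415.4 N, T_R = 520.1 N

ΣF_x = 0: −T_L·cos47° + T_R·cos57° = 0 → T_R = 1.2522·T_L.
ΣF_y = 0: T_L·sin47° + T_R·sin57° = 740.
Substitute: T_L·(0.731354 + 1.2522·0.838671) = 740 → T_L = 415.371 ≈ 415.4 N.
Then T_R = 1.2522 × 415.371 = 520.1 N.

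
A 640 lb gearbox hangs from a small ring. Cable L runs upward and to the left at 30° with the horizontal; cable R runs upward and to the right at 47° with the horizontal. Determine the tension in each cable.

T_L = 448.0 lb, T_R = 568.8 lb

ΣF_x = 0: −T_L·cos30° + T_R·cos47° = 0 → T_R = 1.26984·T_L.
ΣF_y = 0: T_L·sin30° + T_R·sin47° = 640.
Substitute: T_L·(0.5 + 1.26984·0.731354) = 640 → T_L = 447.959 ≈ 448.0 lb.
Then T_R = 1.26984 × 447.959 = 568.8 lb.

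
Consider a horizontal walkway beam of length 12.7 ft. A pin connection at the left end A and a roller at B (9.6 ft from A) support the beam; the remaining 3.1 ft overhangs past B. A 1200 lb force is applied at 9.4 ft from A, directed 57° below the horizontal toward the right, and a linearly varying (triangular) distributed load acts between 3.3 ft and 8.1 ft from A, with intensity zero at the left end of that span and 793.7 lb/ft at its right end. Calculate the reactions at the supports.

A_x = -653.6 lb, A_y = 636.1 lb, B_y = 2275 lb

Resultant of the triangular load: ½ × 793.7 × 4.8 = 1904.88 lb, acting at 6.5 ft from A (one-third of the span from the peak).
Taking moments about A: B_y·9.6 − 1200·sin57°·9.4 − (½·793.7·4.8)·6.5 = 0 → B_y = 21841.9/9.6 = 2275.2 ≈ 2275 lb.
ΣF_y = 0: A_y + 2275.2 − 1200·sin57° − ½·793.7·4.8 = 0 → A_y = 636.1 lb.
ΣF_x = 0: A_x + 1200·cos57° = 0 → A_x = -653.6 lb.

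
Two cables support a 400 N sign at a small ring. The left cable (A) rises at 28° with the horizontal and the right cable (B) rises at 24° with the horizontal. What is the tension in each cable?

ΣF_x = 0: −T_A·cos28° + T_B·cos24° = 0 → T_B = 0.966506·T_A.
ΣF_y = 0: T_A·sin28° + T_B·sin24° = 400.
Substitute: T_A·(0.469472 + 0.966506·0.406737) = 400 → T_A = 463.722 ≈ 463.7 N.
Then T_B = 0.966506 × 463.722 = 448.2 N.

T_A = 463.7 N, T_B = 448.2 N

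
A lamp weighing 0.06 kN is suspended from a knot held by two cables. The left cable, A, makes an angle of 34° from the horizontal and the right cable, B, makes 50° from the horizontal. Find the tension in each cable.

T_A = 0.03878 kN, T_B = 0.05002 kN

ΣF_x = 0: −T_A·cos34° + T_B·cos50° = 0 → T_B = 1.28975·T_A.
ΣF_y = 0: T_A·sin34° + T_B·sin50° = 0.06.
Substitute: T_A·(0.559193 + 1.28975·0.766044) = 0.06 → T_A = 0.0387798 ≈ 0.03878 kN.
Then T_B = 1.28975 × 0.0387798 = 0.05002 kN.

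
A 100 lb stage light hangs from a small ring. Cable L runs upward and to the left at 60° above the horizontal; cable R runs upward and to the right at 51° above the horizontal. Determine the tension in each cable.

ΣF_x = 0: −T_L·cos60° + T_R·cos51° = 0 → T_R = 0.794508·T_L.
ΣF_y = 0: T_L·sin60° + T_R·sin51° = 100.
Substitute: T_L·(0.866025 + 0.794508·0.777146) = 100 → T_L = 67.4094 ≈ 67.41 lb.
Then T_R = 0.794508 × 67.4094 = 53.56 lb.

T_L = 67.41 lb, T_R = 53.56 lb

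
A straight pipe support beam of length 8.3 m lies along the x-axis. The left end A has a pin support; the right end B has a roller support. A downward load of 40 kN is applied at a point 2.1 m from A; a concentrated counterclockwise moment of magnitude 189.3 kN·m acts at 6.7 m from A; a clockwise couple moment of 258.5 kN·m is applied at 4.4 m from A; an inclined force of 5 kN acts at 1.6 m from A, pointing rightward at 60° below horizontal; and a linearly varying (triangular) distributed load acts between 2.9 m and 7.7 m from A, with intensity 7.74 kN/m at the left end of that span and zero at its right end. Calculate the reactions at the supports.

A_x = -2.500 kN, A_y = 33.54 kN, B_y = 29.36 kN

Resultant of the triangular load: ½ × 7.74 × 4.8 = 18.576 kN, acting at 4.5 m from A (one-third of the span from the peak).
Taking moments about A: B_y·8.3 − 40·2.1 + 189.3 − 258.5 − 5·sin60°·1.6 − (½·7.74·4.8)·4.5 = 0 → B_y = 243.72/8.3 = 29.3639 ≈ 29.36 kN.
ΣF_y = 0: A_y + 29.3639 − 40 − 5·sin60° − ½·7.74·4.8 = 0 → A_y = 33.54 kN.
ΣF_x = 0: A_x + 5·cos60° = 0 → A_x = -2.500 kN.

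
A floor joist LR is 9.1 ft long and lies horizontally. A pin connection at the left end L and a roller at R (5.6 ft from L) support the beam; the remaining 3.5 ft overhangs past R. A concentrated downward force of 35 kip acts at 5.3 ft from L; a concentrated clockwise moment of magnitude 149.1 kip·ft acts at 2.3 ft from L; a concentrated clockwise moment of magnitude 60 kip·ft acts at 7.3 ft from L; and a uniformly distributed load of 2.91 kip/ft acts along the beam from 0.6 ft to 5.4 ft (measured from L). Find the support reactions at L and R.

L_x = 0, L_y = -28.98 kip, R_y = 77.95 kip

Resultant of the distributed load: 2.91 × 4.8 = 13.968 kip at 3 ft from L.
Taking moments about L: R_y·5.6 − 35·5.3 − 149.1 − 60 − (2.91·4.8)·3 = 0 → R_y = 436.504/5.6 = 77.9471 ≈ 77.95 kip.
ΣF_y = 0: L_y + 77.9471 − 35 − 2.91·4.8 = 0 → L_y = -28.98 kip.
ΣF_x = 0: no horizontal applied forces, so L_x = 0.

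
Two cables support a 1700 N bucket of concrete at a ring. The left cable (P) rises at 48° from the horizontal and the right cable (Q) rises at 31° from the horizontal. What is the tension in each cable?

ΣF_x = 0: −T_P·cos48° + T_Q·cos31° = 0 → T_Q = 0.78063·T_P.
ΣF_y = 0: T_P·sin48° + T_Q·sin31° = 1700.
Substitute: T_P·(0.743145 + 0.78063·0.515038) = 1700 → T_P = 1484.46 ≈ 1484 N.
Then T_Q = 0.78063 × 1484.46 = 1159 N.

T_P = 1484 N, T_Q = 1159 N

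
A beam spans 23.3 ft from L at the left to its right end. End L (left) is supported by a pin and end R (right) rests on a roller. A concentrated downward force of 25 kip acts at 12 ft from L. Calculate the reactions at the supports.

L_x = 0, L_y = 12.12 kip, R_y = 12.88 kip

Moments about L: R_y·23.3 − 25·12 = 0 → R_y = 300/23.3 = 12.8755 ≈ 12.88 kip.
ΣF_y = 0: L_y + 12.8755 − 25 = 0 → L_y = 12.12 kip.
ΣF_x = 0: no horizontal applied forces, so L_x = 0.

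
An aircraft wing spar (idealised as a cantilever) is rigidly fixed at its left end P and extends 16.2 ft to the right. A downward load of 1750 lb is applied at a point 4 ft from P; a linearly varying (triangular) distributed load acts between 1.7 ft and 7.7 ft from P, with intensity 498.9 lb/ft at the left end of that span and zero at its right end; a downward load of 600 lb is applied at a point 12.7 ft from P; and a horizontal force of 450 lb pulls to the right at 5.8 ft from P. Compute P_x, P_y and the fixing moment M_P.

Resultant of the triangular load: ½ × 498.9 × 6 = 1496.7 lb, acting at 3.7 ft from P (one-third of the span from the peak).
ΣF_x = 0: P_x + 450 = 0 → P_x = -450.0 lb.
ΣF_y = 0: P_y − 1750 − ½·498.9·6 − 600 = 0 → P_y = 3847 lb.
ΣM about P: M_P − 1750·4 − (½·498.9·6)·3.7 − 600·12.7 = 0 → M_P = 20160 lb·ft.

P_x = -450.0 lb, P_y = 3847 lb, M_P = 20160 lb·ft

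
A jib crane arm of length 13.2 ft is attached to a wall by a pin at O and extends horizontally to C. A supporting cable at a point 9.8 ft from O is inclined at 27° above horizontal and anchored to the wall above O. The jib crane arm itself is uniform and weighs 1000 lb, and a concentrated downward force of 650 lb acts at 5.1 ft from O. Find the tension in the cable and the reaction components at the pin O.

T = 2229 lb, O_x = 1986 lb, O_y = 638.3 lb

ΣM about O: T·sin27°·9.8 − 1000·6.6 − 650·5.1 = 0 → T = 9915/(9.8·0.45399) = 2228.54 ≈ 2229 lb.
ΣF_x = 0: O_x − T·cos27° = 0 → O_x = 2228.54 × 0.891007 = 1986 lb.
ΣF_y = 0: O_y + T·sin27° − 1000 − 650 = 0 → O_y = 1650 − 2228.54 × 0.45399 = 638.3 lb.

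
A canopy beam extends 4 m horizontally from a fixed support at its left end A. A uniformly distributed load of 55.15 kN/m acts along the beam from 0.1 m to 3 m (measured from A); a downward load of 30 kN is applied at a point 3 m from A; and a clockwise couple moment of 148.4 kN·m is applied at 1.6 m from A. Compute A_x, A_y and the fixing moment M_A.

A_x = 0, A_y = 189.9 kN, M_A = 486.3 kN·m

Resultant of the distributed load: 55.15 × 2.9 = 159.935 kN at 1.55 m from A.
ΣF_x = 0: A_x = 0.
ΣF_y = 0: A_y − 55.15·2.9 − 30 = 0 → A_y = 189.9 kN.
ΣM about A: M_A − (55.15·2.9)·1.55 − 30·3 − 148.4 = 0 → M_A = 486.3 kN·m.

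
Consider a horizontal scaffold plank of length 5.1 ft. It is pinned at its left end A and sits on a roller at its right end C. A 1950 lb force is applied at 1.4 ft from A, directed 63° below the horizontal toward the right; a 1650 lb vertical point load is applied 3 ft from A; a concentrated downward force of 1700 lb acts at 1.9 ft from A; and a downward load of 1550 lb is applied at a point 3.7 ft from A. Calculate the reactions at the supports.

ΣM about A: C_y·5.1 − 1950·sin63°·1.4 − 1650·3 − 1700·1.9 − 1550·3.7 = 0 → C_y = 16347.4/5.1 = 3205.37 ≈ 3205 lb.
ΣF_y = 0: A_y + 3205.37 − 1950·sin63° − 1650 − 1700 − 1550 = 0 → A_y = 3432 lb.
ΣF_x = 0: A_x + 1950·cos63° = 0 → A_x = -885.3 lb.

A_x = -885.3 lb, A_y = 3432 lb, C_y = 3205 lb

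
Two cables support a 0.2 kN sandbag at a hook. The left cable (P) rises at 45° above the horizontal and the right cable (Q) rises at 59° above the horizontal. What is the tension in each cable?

ΣF_x = 0: −T_P·cos45° + T_Q·cos59° = 0 → T_Q = 1.37292·T_P.
ΣF_y = 0: T_P·sin45° + T_Q·sin59° = 0.2.
Substitute: T_P·(0.707107 + 1.37292·0.857167) = 0.2 → T_P = 0.106161 ≈ 0.1062 kN.
Then T_Q = 1.37292 × 0.106161 = 0.1458 kN.

T_P = 0.1062 kN, T_Q = 0.1458 kN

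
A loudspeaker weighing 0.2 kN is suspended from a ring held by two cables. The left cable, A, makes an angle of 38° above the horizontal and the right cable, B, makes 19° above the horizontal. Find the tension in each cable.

T_A = 0.2255 kN, T_B = 0.1879 kN

ΣF_x = 0: −T_A·cos38° + T_B·cos19° = 0 → T_B = 0.833416·T_A.
ΣF_y = 0: T_A·sin38° + T_B·sin19° = 0.2.
Substitute: T_A·(0.615661 + 0.833416·0.325568) = 0.2 → T_A = 0.225481 ≈ 0.2255 kN.
Then T_B = 0.833416 × 0.225481 = 0.1879 kN.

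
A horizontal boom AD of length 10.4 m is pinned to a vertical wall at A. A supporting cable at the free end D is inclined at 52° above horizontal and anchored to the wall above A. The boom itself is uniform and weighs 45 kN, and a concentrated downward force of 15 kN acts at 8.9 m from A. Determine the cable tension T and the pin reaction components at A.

ΣM about A: T·sin52°·10.4 − 45·5.2 − 15·8.9 = 0 → T = 367.5/(10.4·0.788011) = 44.8427 ≈ 44.84 kN.
ΣF_x = 0: A_x − T·cos52° = 0 → A_x = 44.8427 × 0.615661 = 27.61 kN.
ΣF_y = 0: A_y + T·sin52° − 45 − 15 = 0 → A_y = 60 − 44.8427 × 0.788011 = 24.66 kN.

T = 44.84 kN, A_x = 27.61 kN, A_y = 24.66 kN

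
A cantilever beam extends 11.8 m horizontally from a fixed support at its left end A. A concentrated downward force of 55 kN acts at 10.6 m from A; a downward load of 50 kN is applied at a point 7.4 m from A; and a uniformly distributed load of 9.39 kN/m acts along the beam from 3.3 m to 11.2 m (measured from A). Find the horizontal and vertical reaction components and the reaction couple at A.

A_x = 0, A_y = 179.2 kN, M_A = 1491 kN·m

Resultant of the distributed load: 9.39 × 7.9 = 74.181 kN at 7.25 m from A.
ΣF_x = 0: A_x = 0.
ΣF_y = 0: A_y − 55 − 50 − 9.39·7.9 = 0 → A_y = 179.2 kN.
ΣM about A: M_A − 55·10.6 − 50·7.4 − (9.39·7.9)·7.25 = 0 → M_A = 1491 kN·m.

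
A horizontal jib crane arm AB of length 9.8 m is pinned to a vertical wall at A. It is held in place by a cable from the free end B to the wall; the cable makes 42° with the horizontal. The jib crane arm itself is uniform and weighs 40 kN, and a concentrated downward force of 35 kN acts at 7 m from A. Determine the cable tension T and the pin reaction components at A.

T = 67.25 kN, A_x = 49.98 kN, A_y = 30.00 kN

ΣM about A: T·sin42°·9.8 − 40·4.9 − 35·7 = 0 → T = 441/(9.8·0.669131) = 67.2514 ≈ 67.25 kN.
ΣF_x = 0: A_x − T·cos42° = 0 → A_x = 67.2514 × 0.743145 = 49.98 kN.
ΣF_y = 0: A_y + T·sin42° − 40 − 35 = 0 → A_y = 75 − 67.2514 × 0.669131 = 30.00 kN.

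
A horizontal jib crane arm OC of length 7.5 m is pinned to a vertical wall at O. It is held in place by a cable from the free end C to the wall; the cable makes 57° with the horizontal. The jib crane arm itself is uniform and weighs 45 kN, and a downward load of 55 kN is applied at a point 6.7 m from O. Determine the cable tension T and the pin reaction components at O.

T = 85.41 kN, O_x = 46.52 kN, O_y = 28.37 kN

ΣM about O: T·sin57°·7.5 − 45·3.75 − 55·6.7 = 0 → T = 537.25/(7.5·0.838671) = 85.4129 ≈ 85.41 kN.
ΣF_x = 0: O_x − T·cos57° = 0 → O_x = 85.4129 × 0.544639 = 46.52 kN.
ΣF_y = 0: O_y + T·sin57° − 45 − 55 = 0 → O_y = 100 − 85.4129 × 0.838671 = 28.37 kN.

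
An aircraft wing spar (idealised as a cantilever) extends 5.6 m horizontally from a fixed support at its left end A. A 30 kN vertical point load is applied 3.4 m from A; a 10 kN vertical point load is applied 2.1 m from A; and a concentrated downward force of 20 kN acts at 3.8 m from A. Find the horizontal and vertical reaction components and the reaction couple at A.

A_x = 0, A_y = 60.00 kN, M_A = 199.0 kN·m

ΣF_x = 0: A_x = 0.
ΣF_y = 0: A_y − 30 − 10 − 20 = 0 → A_y = 60.00 kN.
ΣM about A: M_A − 30·3.4 − 10·2.1 − 20·3.8 = 0 → M_A = 199.0 kN·m.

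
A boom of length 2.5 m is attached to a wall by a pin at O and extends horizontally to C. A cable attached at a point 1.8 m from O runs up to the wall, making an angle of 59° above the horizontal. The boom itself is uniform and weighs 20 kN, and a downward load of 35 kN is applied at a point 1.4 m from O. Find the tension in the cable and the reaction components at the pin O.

ΣM about O: T·sin59°·1.8 − 20·1.25 − 35·1.4 = 0 → T = 74/(1.8·0.857167) = 47.9616 ≈ 47.96 kN.
ΣF_x = 0: O_x − T·cos59° = 0 → O_x = 47.9616 × 0.515038 = 24.70 kN.
ΣF_y = 0: O_y + T·sin59° − 20 − 35 = 0 → O_y = 55 − 47.9616 × 0.857167 = 13.89 kN.

T = 47.96 kN, O_x = 24.70 kN, O_y = 13.89 kN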